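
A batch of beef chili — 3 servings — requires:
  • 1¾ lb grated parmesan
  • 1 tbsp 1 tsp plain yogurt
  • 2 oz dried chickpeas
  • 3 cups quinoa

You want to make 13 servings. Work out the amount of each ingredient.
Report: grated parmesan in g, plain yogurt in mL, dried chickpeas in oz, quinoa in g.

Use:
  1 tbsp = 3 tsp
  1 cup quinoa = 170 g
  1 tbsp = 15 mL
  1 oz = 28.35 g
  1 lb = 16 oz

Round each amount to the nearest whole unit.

grated parmesan: 3440 g; plain yogurt: 87 mL; dried chickpeas: 9 oz; quinoa: 2210 g

Scaling factor: 13/3.
grated parmesan: 1.75 lb × 13/3 × 16 oz/lb × 28.35 g/oz ≈ 3440 g
plain yogurt: (1 tbsp + 1 tsp = 4/3 tbsp) × 13/3 × 15 mL/tbsp ≈ 87 mL
dried chickpeas: 2 oz × 13/3 ≈ 9 oz
quinoa: 3 cup × 13/3 × 170 g/cup = 2210 g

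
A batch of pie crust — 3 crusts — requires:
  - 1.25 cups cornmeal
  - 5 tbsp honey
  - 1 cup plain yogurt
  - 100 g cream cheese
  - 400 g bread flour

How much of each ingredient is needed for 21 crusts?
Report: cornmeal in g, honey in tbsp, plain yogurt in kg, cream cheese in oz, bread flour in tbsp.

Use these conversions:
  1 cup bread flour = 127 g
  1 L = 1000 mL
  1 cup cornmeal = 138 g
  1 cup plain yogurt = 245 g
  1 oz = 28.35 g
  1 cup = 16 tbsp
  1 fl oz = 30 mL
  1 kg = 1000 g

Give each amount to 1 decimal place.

cornmeal: 1207.5 g; honey: 35.0 tbsp; plain yogurt: 1.7 kg; cream cheese: 24.7 oz; bread flour: 352.8 tbsp

Scaling factor: 21/3 = 7.
cornmeal: 1.25 cup × 7 × 138 g/cup = 1207.5 g
honey: 5 tbsp × 7 = 35.0 tbsp
plain yogurt: 1 cup × 7 × 245 g/cup ÷ 1000 g/kg ≈ 1.7 kg
cream cheese: 100 g × 7 ÷ 28.35 g/oz ≈ 24.7 oz
bread flour: 400 g × 7 ÷ 127 g/cup × 16 tbsp/cup ≈ 352.8 tbsp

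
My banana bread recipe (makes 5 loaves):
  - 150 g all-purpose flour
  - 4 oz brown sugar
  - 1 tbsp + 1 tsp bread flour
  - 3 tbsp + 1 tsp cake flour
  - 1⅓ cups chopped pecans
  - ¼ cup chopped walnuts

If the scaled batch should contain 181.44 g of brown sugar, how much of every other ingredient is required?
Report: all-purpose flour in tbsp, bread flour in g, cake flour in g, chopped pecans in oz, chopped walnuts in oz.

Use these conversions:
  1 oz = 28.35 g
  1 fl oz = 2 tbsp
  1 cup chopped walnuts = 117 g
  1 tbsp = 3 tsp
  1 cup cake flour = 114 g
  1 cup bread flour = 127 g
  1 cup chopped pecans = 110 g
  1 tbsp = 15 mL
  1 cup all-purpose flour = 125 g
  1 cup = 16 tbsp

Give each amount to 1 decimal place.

all-purpose flour: 30.7 tbsp; bread flour: 16.9 g; cake flour: 38.0 g; chopped pecans: 8.3 oz; chopped walnuts: 1.7 oz

The original recipe has 113.4 g of brown sugar, so the scaling factor is 181.44 ÷ 113.4 = 8/5 = 1.6.
all-purpose flour: 150 g × 8/5 ÷ 125 g/cup × 16 tbsp/cup ≈ 30.7 tbsp
bread flour: (1 tbsp + 1 tsp = 4/3 tbsp) × 8/5 ÷ 16 tbsp/cup × 127 g/cup ≈ 16.9 g
cake flour: (3 tbsp + 1 tsp = 10/3 tbsp) × 8/5 ÷ 16 tbsp/cup × 114 g/cup = 38.0 g
chopped pecans: 4/3 cup × 8/5 × 110 g/cup ÷ 28.35 g/oz ≈ 8.3 oz
chopped walnuts: 0.25 cup × 8/5 × 117 g/cup ÷ 28.35 g/oz ≈ 1.7 oz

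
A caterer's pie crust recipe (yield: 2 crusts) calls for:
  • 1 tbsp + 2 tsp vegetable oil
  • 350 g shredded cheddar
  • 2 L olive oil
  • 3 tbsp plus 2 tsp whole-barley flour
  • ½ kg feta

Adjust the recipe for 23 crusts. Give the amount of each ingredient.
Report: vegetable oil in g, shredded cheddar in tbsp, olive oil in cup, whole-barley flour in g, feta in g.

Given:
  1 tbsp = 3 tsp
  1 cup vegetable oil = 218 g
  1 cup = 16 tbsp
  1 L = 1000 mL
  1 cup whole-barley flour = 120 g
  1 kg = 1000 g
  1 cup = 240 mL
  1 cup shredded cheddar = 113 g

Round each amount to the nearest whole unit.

vegetable oil: 261 g; shredded cheddar: 570 tbsp; olive oil: 96 cup; whole-barley flour: 316 g; feta: 5750 g

Scaling factor: 23/2 = 11.5.
vegetable oil: (1 tbsp + 2 tsp = 5/3 tbsp) × 23/2 ÷ 16 tbsp/cup × 218 g/cup ≈ 261 g
shredded cheddar: 350 g × 23/2 ÷ 113 g/cup × 16 tbsp/cup ≈ 570 tbsp
olive oil: 2 L × 23/2 × 1000 mL/L ÷ 240 mL/cup ≈ 96 cup
whole-barley flour: (3 tbsp + 2 tsp = 11/3 tbsp) × 23/2 ÷ 16 tbsp/cup × 120 g/cup ≈ 316 g
feta: 0.5 kg × 23/2 × 1000 g/kg = 5750 g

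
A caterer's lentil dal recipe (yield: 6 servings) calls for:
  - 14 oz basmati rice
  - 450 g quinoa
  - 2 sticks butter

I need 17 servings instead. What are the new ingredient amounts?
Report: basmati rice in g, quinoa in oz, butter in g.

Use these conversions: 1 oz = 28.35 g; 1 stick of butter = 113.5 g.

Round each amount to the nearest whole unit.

Scaling factor: 17/6.
basmati rice: 14 oz × 17/6 × 28.35 g/oz ≈ 1125 g
quinoa: 450 g × 17/6 ÷ 28.35 g/oz ≈ 45 oz
butter: 2 stick × 17/6 × 113.5 g/stick ≈ 643 g

basmati rice: 1125 g; quinoa: 45 oz; butter: 643 g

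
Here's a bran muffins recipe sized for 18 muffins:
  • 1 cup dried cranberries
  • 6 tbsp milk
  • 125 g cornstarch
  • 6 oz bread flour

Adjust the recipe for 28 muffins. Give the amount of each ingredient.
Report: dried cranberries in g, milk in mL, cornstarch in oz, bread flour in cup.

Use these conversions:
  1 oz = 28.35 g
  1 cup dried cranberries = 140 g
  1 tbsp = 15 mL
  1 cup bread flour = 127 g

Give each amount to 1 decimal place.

dried cranberries: 217.8 g; milk: 140.0 mL; cornstarch: 6.9 oz; bread flour: 2.1 cup

Scaling factor: 28/18 = 14/9.
dried cranberries: 1 cup × 14/9 × 140 g/cup ≈ 217.8 g
milk: 6 tbsp × 14/9 × 15 mL/tbsp = 140.0 mL
cornstarch: 125 g × 14/9 ÷ 28.35 g/oz ≈ 6.9 oz
bread flour: 6 oz × 14/9 × 28.35 g/oz ÷ 127 g/cup ≈ 2.1 cup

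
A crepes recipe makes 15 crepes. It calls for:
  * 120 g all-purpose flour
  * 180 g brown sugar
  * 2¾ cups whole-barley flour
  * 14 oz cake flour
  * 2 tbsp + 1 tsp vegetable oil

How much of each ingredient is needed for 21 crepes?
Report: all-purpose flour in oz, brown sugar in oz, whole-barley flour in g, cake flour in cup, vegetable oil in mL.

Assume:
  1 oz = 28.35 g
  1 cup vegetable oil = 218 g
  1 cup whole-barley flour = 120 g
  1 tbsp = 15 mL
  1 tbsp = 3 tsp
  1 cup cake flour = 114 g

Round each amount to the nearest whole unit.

all-purpose flour: 6 oz; brown sugar: 9 oz; whole-barley flour: 462 g; cake flour: 5 cup; vegetable oil: 49 mL

Scaling factor: 21/15 = 7/5 = 1.4.
all-purpose flour: 120 g × 7/5 ÷ 28.35 g/oz ≈ 6 oz
brown sugar: 180 g × 7/5 ÷ 28.35 g/oz ≈ 9 oz
whole-barley flour: 2.75 cup × 7/5 × 120 g/cup = 462 g
cake flour: 14 oz × 7/5 × 28.35 g/oz ÷ 114 g/cup ≈ 5 cup
vegetable oil: (2 tbsp + 1 tsp = 7/3 tbsp) × 7/5 × 15 mL/tbsp = 49 mL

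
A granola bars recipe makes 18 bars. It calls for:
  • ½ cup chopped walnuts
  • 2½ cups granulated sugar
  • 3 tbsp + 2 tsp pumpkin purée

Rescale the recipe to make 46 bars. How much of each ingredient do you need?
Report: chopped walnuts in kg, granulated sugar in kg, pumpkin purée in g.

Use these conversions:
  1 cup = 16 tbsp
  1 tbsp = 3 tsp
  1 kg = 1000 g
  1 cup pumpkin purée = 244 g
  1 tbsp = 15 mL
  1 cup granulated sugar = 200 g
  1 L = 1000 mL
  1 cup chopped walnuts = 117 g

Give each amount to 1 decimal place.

chopped walnuts: 0.1 kg; granulated sugar: 1.3 kg; pumpkin purée: 142.9 g

Scaling factor: 46/18 = 23/9.
chopped walnuts: 0.5 cup × 23/9 × 117 g/cup ÷ 1000 g/kg ≈ 0.1 kg
granulated sugar: 2.5 cup × 23/9 × 200 g/cup ÷ 1000 g/kg ≈ 1.3 kg
pumpkin purée: (3 tbsp + 2 tsp = 11/3 tbsp) × 23/9 ÷ 16 tbsp/cup × 244 g/cup ≈ 142.9 g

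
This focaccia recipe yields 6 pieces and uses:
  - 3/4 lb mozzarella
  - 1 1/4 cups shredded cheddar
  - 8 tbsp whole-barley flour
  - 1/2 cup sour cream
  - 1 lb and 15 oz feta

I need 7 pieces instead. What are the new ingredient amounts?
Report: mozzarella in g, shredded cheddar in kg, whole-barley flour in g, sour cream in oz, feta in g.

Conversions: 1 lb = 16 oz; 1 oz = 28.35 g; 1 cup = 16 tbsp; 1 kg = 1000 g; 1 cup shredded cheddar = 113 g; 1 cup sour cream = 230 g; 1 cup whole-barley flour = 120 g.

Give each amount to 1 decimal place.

Scaling factor: 7/6.
mozzarella: 0.75 lb × 7/6 × 16 oz/lb × 28.35 g/oz = 396.9 g
shredded cheddar: 1.25 cup × 7/6 × 113 g/cup ÷ 1000 g/kg ≈ 0.2 kg
whole-barley flour: 8 tbsp × 7/6 ÷ 16 tbsp/cup × 120 g/cup = 70.0 g
sour cream: 0.5 cup × 7/6 × 230 g/cup ÷ 28.35 g/oz ≈ 4.7 oz
feta: (1 lb + 15 oz = 1.9375 lb) × 7/6 × 16 oz/lb × 28.35 g/oz ≈ 1025.3 g

mozzarella: 396.9 g; shredded cheddar: 0.2 kg; whole-barley flour: 70.0 g; sour cream: 4.7 oz; feta: 1025.3 g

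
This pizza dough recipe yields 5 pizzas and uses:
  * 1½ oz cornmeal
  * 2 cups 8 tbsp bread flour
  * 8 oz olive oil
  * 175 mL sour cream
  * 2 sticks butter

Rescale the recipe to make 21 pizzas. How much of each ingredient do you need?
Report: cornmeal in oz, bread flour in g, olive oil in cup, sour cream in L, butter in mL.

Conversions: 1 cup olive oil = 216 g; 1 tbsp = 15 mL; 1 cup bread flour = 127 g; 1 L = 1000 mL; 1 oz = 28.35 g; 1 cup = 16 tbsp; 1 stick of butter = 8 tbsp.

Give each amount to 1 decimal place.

cornmeal: 6.3 oz; bread flour: 1333.5 g; olive oil: 4.4 cup; sour cream: 0.7 L; butter: 1008.0 mL

Scaling factor: 21/5 = 4.2.
cornmeal: 1.5 oz × 21/5 = 6.3 oz
bread flour: (2 cup + 8 tbsp = 2.5 cup) × 21/5 × 127 g/cup = 1333.5 g
olive oil: 8 oz × 21/5 × 28.35 g/oz ÷ 216 g/cup ≈ 4.4 cup
sour cream: 175 mL × 21/5 ÷ 1000 mL/L ≈ 0.7 L
butter: 2 stick × 21/5 × 8 tbsp/stick × 15 mL/tbsp = 1008.0 mL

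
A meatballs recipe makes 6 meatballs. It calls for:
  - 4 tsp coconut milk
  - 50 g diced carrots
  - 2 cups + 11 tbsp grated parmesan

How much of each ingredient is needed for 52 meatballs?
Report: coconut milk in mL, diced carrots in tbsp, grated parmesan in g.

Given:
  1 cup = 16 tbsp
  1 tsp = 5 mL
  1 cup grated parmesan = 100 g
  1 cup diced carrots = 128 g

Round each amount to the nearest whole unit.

coconut milk: 173 mL; diced carrots: 54 tbsp; grated parmesan: 2329 g

Scaling factor: 52/6 = 26/3.
coconut milk: 4 tsp × 26/3 × 5 mL/tsp ≈ 173 mL
diced carrots: 50 g × 26/3 ÷ 128 g/cup × 16 tbsp/cup ≈ 54 tbsp
grated parmesan: (2 cup + 11 tbsp = 2.6875 cup) × 26/3 × 100 g/cup ≈ 2329 g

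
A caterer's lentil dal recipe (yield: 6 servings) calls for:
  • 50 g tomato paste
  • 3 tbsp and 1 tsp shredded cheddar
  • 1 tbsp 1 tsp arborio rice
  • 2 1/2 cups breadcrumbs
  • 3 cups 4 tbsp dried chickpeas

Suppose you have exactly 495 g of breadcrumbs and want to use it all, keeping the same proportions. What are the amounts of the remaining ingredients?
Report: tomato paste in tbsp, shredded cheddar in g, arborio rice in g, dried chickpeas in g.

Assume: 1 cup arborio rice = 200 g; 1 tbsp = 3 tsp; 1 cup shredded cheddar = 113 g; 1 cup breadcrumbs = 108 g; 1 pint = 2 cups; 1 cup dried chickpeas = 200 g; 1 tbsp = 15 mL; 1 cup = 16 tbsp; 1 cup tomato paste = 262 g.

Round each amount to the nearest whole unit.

The original recipe has 270 g of breadcrumbs, so the scaling factor is 495 ÷ 270 = 11/6.
tomato paste: 50 g × 11/6 ÷ 262 g/cup × 16 tbsp/cup ≈ 6 tbsp
shredded cheddar: (3 tbsp + 1 tsp = 10/3 tbsp) × 11/6 ÷ 16 tbsp/cup × 113 g/cup ≈ 43 g
arborio rice: (1 tbsp + 1 tsp = 4/3 tbsp) × 11/6 ÷ 16 tbsp/cup × 200 g/cup ≈ 31 g
dried chickpeas: (3 cup + 4 tbsp = 3.25 cup) × 11/6 × 200 g/cup ≈ 1192 g

tomato paste: 6 tbsp; shredded cheddar: 43 g; arborio rice: 31 g; dried chickpeas: 1192 g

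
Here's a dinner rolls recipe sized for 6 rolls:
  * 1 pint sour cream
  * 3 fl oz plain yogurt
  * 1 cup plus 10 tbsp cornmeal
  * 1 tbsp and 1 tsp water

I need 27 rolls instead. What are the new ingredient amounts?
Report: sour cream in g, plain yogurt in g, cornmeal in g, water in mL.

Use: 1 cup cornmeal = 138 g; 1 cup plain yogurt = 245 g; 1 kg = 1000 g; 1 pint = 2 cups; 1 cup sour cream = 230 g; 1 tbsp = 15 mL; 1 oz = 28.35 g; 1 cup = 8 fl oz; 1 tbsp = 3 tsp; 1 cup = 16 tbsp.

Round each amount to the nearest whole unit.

sour cream: 2070 g; plain yogurt: 413 g; cornmeal: 1009 g; water: 90 mL

Scaling factor: 27/6 = 9/2 = 4.5.
sour cream: 1 pint × 9/2 × 2 cup/pint × 230 g/cup = 2070 g
plain yogurt: 3 fl oz × 9/2 ÷ 8 fl oz/cup × 245 g/cup ≈ 413 g
cornmeal: (1 cup + 10 tbsp = 1.625 cup) × 9/2 × 138 g/cup ≈ 1009 g
water: (1 tbsp + 1 tsp = 4/3 tbsp) × 9/2 × 15 mL/tbsp = 90 mL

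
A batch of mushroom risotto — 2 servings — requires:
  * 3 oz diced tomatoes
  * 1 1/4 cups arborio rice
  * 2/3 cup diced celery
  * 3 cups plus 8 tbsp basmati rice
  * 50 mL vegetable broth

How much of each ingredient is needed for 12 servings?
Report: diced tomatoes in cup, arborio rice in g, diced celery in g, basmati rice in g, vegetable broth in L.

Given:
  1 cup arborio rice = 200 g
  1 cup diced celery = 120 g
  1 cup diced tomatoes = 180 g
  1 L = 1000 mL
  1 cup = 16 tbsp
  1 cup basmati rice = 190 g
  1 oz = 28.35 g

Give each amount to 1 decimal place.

Scaling factor: 12/2 = 6.
diced tomatoes: 3 oz × 6 × 28.35 g/oz ÷ 180 g/cup ≈ 2.8 cup
arborio rice: 1.25 cup × 6 × 200 g/cup = 1500.0 g
diced celery: 2/3 cup × 6 × 120 g/cup = 480.0 g
basmati rice: (3 cup + 8 tbsp = 3.5 cup) × 6 × 190 g/cup = 3990.0 g
vegetable broth: 50 mL × 6 ÷ 1000 mL/L = 0.3 L

diced tomatoes: 2.8 cup; arborio rice: 1500.0 g; diced celery: 480.0 g; basmati rice: 3990.0 g; vegetable broth: 0.3 L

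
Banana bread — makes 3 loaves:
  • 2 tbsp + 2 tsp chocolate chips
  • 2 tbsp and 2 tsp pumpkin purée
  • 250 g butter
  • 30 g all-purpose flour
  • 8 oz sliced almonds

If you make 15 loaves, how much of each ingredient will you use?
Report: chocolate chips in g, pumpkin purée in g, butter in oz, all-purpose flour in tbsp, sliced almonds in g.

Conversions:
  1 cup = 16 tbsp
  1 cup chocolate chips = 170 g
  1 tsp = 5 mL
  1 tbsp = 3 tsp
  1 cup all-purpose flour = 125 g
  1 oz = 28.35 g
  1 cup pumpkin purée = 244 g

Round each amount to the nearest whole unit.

Scaling factor: 15/3 = 5.
chocolate chips: (2 tbsp + 2 tsp = 8/3 tbsp) × 5 ÷ 16 tbsp/cup × 170 g/cup ≈ 142 g
pumpkin purée: (2 tbsp + 2 tsp = 8/3 tbsp) × 5 ÷ 16 tbsp/cup × 244 g/cup ≈ 203 g
butter: 250 g × 5 ÷ 28.35 g/oz ≈ 44 oz
all-purpose flour: 30 g × 5 ÷ 125 g/cup × 16 tbsp/cup ≈ 19 tbsp
sliced almonds: 8 oz × 5 × 28.35 g/oz = 1134 g

chocolate chips: 142 g; pumpkin purée: 203 g; butter: 44 oz; all-purpose flour: 19 tbsp; sliced almonds: 1134 g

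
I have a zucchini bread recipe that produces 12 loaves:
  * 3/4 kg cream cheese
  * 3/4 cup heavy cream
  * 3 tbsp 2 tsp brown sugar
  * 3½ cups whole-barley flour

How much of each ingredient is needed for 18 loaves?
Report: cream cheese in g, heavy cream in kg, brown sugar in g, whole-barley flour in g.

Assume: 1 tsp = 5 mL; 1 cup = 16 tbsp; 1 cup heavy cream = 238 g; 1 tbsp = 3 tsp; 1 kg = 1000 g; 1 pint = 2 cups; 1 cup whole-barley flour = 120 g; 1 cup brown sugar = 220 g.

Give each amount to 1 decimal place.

cream cheese: 1125.0 g; heavy cream: 0.3 kg; brown sugar: 75.6 g; whole-barley flour: 630.0 g

Scaling factor: 18/12 = 3/2 = 1.5.
cream cheese: 0.75 kg × 3/2 × 1000 g/kg = 1125.0 g
heavy cream: 0.75 cup × 3/2 × 238 g/cup ÷ 1000 g/kg ≈ 0.3 kg
brown sugar: (3 tbsp + 2 tsp = 11/3 tbsp) × 3/2 ÷ 16 tbsp/cup × 220 g/cup ≈ 75.6 g
whole-barley flour: 3.5 cup × 3/2 × 120 g/cup = 630.0 g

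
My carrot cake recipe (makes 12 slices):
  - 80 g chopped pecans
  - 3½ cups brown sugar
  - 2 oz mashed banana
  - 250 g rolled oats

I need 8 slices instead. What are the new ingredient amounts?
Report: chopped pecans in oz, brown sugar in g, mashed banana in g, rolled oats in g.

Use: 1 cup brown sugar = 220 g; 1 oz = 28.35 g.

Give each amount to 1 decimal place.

Scaling factor: 8/12 = 2/3.
chopped pecans: 80 g × 2/3 ÷ 28.35 g/oz ≈ 1.9 oz
brown sugar: 3.5 cup × 2/3 × 220 g/cup ≈ 513.3 g
mashed banana: 2 oz × 2/3 × 28.35 g/oz = 37.8 g
rolled oats: 250 g × 2/3 ≈ 166.7 g

chopped pecans: 1.9 oz; brown sugar: 513.3 g; mashed banana: 37.8 g; rolled oats: 166.7 g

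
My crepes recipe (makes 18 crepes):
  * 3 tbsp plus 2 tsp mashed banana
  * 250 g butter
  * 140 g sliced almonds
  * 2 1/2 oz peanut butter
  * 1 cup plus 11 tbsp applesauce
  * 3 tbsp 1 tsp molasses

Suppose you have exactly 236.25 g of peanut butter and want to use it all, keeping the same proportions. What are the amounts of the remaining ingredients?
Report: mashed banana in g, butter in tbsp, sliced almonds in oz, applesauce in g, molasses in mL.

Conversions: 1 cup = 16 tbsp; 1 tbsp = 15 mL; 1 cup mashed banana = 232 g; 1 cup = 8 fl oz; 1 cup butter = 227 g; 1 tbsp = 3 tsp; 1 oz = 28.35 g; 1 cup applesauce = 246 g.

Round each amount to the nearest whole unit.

mashed banana: 177 g; butter: 59 tbsp; sliced almonds: 16 oz; applesauce: 1384 g; molasses: 167 mL

The original recipe has 70.875 g of peanut butter, so the scaling factor is 236.25 ÷ 70.875 = 10/3.
mashed banana: (3 tbsp + 2 tsp = 11/3 tbsp) × 10/3 ÷ 16 tbsp/cup × 232 g/cup ≈ 177 g
butter: 250 g × 10/3 ÷ 227 g/cup × 16 tbsp/cup ≈ 59 tbsp
sliced almonds: 140 g × 10/3 ÷ 28.35 g/oz ≈ 16 oz
applesauce: (1 cup + 11 tbsp = 1.6875 cup) × 10/3 × 246 g/cup ≈ 1384 g
molasses: (3 tbsp + 1 tsp = 10/3 tbsp) × 10/3 × 15 mL/tbsp ≈ 167 mL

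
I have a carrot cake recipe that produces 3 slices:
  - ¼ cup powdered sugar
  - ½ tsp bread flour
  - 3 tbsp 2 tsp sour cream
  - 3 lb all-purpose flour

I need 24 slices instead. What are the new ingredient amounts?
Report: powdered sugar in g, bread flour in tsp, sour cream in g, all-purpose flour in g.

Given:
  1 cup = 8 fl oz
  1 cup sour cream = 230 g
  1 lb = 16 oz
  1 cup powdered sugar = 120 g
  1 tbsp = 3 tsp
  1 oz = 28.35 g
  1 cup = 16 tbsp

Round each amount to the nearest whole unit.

powdered sugar: 240 g; bread flour: 4 tsp; sour cream: 422 g; all-purpose flour: 10886 g

Scaling factor: 24/3 = 8.
powdered sugar: 0.25 cup × 8 × 120 g/cup = 240 g
bread flour: 0.5 tsp × 8 = 4 tsp
sour cream: (3 tbsp + 2 tsp = 11/3 tbsp) × 8 ÷ 16 tbsp/cup × 230 g/cup ≈ 422 g
all-purpose flour: 3 lb × 8 × 16 oz/lb × 28.35 g/oz ≈ 10886 g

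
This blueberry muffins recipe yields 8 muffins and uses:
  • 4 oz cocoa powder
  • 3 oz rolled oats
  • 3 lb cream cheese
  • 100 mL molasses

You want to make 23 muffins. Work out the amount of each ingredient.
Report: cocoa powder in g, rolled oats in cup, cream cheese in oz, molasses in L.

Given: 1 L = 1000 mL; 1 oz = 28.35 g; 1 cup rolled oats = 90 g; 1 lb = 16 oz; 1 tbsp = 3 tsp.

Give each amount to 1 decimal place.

cocoa powder: 326.0 g; rolled oats: 2.7 cup; cream cheese: 138.0 oz; molasses: 0.3 L

Scaling factor: 23/8 = 2.875.
cocoa powder: 4 oz × 23/8 × 28.35 g/oz ≈ 326.0 g
rolled oats: 3 oz × 23/8 × 28.35 g/oz ÷ 90 g/cup ≈ 2.7 cup
cream cheese: 3 lb × 23/8 × 16 oz/lb = 138.0 oz
molasses: 100 mL × 23/8 ÷ 1000 mL/L ≈ 0.3 L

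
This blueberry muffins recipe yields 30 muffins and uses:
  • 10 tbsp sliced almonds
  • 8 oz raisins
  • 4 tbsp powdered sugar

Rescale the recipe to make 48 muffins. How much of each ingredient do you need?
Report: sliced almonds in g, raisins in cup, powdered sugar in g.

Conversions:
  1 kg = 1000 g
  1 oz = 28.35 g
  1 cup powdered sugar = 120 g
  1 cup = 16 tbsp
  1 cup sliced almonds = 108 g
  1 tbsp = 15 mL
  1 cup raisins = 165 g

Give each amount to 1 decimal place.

Scaling factor: 48/30 = 8/5 = 1.6.
sliced almonds: 10 tbsp × 8/5 ÷ 16 tbsp/cup × 108 g/cup = 108.0 g
raisins: 8 oz × 8/5 × 28.35 g/oz ÷ 165 g/cup ≈ 2.2 cup
powdered sugar: 4 tbsp × 8/5 ÷ 16 tbsp/cup × 120 g/cup = 48.0 g

sliced almonds: 108.0 g; raisins: 2.2 cup; powdered sugar: 48.0 g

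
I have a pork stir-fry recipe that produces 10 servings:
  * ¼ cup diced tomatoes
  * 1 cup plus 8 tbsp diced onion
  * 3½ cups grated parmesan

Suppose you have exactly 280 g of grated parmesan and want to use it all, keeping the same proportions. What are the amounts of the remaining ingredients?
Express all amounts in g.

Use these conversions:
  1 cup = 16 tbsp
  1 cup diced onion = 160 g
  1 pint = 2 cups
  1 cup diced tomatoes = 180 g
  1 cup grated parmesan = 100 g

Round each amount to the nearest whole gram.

diced tomatoes: 36 g; diced onion: 192 g

The original recipe has 350 g of grated parmesan, so the scaling factor is 280 ÷ 350 = 4/5 = 0.8.
diced tomatoes: 0.25 cup × 4/5 × 180 g/cup = 36 g
diced onion: (1 cup + 8 tbsp = 1.5 cup) × 4/5 × 160 g/cup = 192 g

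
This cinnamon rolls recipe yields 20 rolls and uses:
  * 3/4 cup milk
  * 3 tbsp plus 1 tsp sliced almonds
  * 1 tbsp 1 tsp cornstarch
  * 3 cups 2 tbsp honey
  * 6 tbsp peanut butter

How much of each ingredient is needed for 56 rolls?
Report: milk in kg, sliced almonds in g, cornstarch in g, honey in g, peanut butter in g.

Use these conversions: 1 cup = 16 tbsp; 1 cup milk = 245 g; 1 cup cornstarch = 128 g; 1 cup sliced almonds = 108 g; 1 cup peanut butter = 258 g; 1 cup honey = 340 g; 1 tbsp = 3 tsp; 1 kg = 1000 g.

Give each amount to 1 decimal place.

Scaling factor: 56/20 = 14/5 = 2.8.
milk: 0.75 cup × 14/5 × 245 g/cup ÷ 1000 g/kg ≈ 0.5 kg
sliced almonds: (3 tbsp + 1 tsp = 10/3 tbsp) × 14/5 ÷ 16 tbsp/cup × 108 g/cup = 63.0 g
cornstarch: (1 tbsp + 1 tsp = 4/3 tbsp) × 14/5 ÷ 16 tbsp/cup × 128 g/cup ≈ 29.9 g
honey: (3 cup + 2 tbsp = 3.125 cup) × 14/5 × 340 g/cup = 2975.0 g
peanut butter: 6 tbsp × 14/5 ÷ 16 tbsp/cup × 258 g/cup = 270.9 g

milk: 0.5 kg; sliced almonds: 63.0 g; cornstarch: 29.9 g; honey: 2975.0 g; peanut butter: 270.9 g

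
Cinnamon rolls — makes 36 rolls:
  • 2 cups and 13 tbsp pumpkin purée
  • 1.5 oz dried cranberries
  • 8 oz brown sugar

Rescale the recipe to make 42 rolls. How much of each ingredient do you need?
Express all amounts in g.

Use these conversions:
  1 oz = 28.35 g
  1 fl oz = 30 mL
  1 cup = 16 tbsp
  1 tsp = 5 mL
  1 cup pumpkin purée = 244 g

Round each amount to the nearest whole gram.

pumpkin purée: 801 g; dried cranberries: 50 g; brown sugar: 265 g

Scaling factor: 42/36 = 7/6.
pumpkin purée: (2 cup + 13 tbsp = 2.8125 cup) × 7/6 × 244 g/cup ≈ 801 g
dried cranberries: 1.5 oz × 7/6 × 28.35 g/oz ≈ 50 g
brown sugar: 8 oz × 7/6 × 28.35 g/oz ≈ 265 g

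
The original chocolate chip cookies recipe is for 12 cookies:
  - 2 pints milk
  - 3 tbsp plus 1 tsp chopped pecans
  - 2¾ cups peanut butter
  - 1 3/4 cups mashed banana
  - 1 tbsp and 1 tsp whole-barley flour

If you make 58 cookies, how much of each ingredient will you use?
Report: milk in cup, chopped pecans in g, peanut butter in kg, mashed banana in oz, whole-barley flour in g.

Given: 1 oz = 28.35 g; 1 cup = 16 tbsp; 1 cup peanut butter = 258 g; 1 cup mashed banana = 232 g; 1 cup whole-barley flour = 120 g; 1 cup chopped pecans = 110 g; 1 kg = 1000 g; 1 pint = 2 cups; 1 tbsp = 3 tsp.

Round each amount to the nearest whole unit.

Scaling factor: 58/12 = 29/6.
milk: 2 pint × 29/6 × 2 cup/pint ≈ 19 cup
chopped pecans: (3 tbsp + 1 tsp = 10/3 tbsp) × 29/6 ÷ 16 tbsp/cup × 110 g/cup ≈ 111 g
peanut butter: 2.75 cup × 29/6 × 258 g/cup ÷ 1000 g/kg ≈ 3 kg
mashed banana: 1.75 cup × 29/6 × 232 g/cup ÷ 28.35 g/oz ≈ 69 oz
whole-barley flour: (1 tbsp + 1 tsp = 4/3 tbsp) × 29/6 ÷ 16 tbsp/cup × 120 g/cup ≈ 48 g

milk: 19 cup; chopped pecans: 111 g; peanut butter: 3 kg; mashed banana: 69 oz; whole-barley flour: 48 g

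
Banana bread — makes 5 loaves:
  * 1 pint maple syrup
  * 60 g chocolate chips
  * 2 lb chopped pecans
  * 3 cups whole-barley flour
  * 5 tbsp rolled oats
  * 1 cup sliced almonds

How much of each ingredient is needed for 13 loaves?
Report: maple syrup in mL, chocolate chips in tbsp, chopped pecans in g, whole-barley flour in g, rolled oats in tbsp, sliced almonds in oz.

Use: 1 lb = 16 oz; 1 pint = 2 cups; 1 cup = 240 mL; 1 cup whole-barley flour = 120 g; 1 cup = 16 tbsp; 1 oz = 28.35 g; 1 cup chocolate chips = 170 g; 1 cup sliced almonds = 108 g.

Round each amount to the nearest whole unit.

Scaling factor: 13/5 = 2.6.
maple syrup: 1 pint × 13/5 × 2 cup/pint × 240 mL/cup = 1248 mL
chocolate chips: 60 g × 13/5 ÷ 170 g/cup × 16 tbsp/cup ≈ 15 tbsp
chopped pecans: 2 lb × 13/5 × 16 oz/lb × 28.35 g/oz ≈ 2359 g
whole-barley flour: 3 cup × 13/5 × 120 g/cup = 936 g
rolled oats: 5 tbsp × 13/5 = 13 tbsp
sliced almonds: 1 cup × 13/5 × 108 g/cup ÷ 28.35 g/oz ≈ 10 oz

maple syrup: 1248 mL; chocolate chips: 15 tbsp; chopped pecans: 2359 g; whole-barley flour: 936 g; rolled oats: 13 tbsp; sliced almonds: 10 oz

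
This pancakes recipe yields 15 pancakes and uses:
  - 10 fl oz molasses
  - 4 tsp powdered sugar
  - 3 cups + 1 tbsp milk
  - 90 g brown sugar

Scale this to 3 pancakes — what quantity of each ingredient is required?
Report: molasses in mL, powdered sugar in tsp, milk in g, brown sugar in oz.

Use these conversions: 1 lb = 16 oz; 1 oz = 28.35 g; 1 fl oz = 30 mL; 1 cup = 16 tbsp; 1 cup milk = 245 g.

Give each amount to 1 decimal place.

Scaling factor: 3/15 = 1/5 = 0.2.
molasses: 10 fl oz × 1/5 × 30 mL/fl oz = 60.0 mL
powdered sugar: 4 tsp × 1/5 = 0.8 tsp
milk: (3 cup + 1 tbsp = 3.0625 cup) × 1/5 × 245 g/cup ≈ 150.1 g
brown sugar: 90 g × 1/5 ÷ 28.35 g/oz ≈ 0.6 oz

molasses: 60.0 mL; powdered sugar: 0.8 tsp; milk: 150.1 g; brown sugar: 0.6 oz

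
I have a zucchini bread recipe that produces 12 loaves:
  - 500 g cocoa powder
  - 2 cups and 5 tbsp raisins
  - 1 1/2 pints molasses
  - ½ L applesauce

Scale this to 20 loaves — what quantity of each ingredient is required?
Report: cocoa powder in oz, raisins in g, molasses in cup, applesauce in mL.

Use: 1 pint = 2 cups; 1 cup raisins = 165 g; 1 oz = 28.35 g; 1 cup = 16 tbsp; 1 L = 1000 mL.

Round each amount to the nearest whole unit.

cocoa powder: 29 oz; raisins: 636 g; molasses: 5 cup; applesauce: 833 mL

Scaling factor: 20/12 = 5/3.
cocoa powder: 500 g × 5/3 ÷ 28.35 g/oz ≈ 29 oz
raisins: (2 cup + 5 tbsp = 2.3125 cup) × 5/3 × 165 g/cup ≈ 636 g
molasses: 1.5 pint × 5/3 × 2 cup/pint = 5 cup
applesauce: 0.5 L × 5/3 × 1000 mL/L ≈ 833 mL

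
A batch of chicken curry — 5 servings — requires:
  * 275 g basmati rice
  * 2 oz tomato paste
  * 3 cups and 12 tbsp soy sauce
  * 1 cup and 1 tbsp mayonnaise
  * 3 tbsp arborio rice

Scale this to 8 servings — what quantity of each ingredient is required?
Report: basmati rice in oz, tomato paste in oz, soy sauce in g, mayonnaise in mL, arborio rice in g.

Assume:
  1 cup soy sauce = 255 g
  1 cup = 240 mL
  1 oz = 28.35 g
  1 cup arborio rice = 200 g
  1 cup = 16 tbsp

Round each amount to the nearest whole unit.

Scaling factor: 8/5 = 1.6.
basmati rice: 275 g × 8/5 ÷ 28.35 g/oz ≈ 16 oz
tomato paste: 2 oz × 8/5 ≈ 3 oz
soy sauce: (3 cup + 12 tbsp = 3.75 cup) × 8/5 × 255 g/cup = 1530 g
mayonnaise: (1 cup + 1 tbsp = 1.0625 cup) × 8/5 × 240 mL/cup = 408 mL
arborio rice: 3 tbsp × 8/5 ÷ 16 tbsp/cup × 200 g/cup = 60 g

basmati rice: 16 oz; tomato paste: 3 oz; soy sauce: 1530 g; mayonnaise: 408 mL; arborio rice: 60 g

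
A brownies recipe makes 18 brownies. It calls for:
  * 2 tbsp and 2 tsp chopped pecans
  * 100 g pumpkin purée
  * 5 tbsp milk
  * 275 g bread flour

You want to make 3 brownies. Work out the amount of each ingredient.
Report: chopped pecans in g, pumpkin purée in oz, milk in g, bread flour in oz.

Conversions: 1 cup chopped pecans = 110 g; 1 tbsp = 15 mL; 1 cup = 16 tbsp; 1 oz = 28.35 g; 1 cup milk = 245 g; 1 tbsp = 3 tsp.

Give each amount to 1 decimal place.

chopped pecans: 3.1 g; pumpkin purée: 0.6 oz; milk: 12.8 g; bread flour: 1.6 oz

Scaling factor: 3/18 = 1/6.
chopped pecans: (2 tbsp + 2 tsp = 8/3 tbsp) × 1/6 ÷ 16 tbsp/cup × 110 g/cup ≈ 3.1 g
pumpkin purée: 100 g × 1/6 ÷ 28.35 g/oz ≈ 0.6 oz
milk: 5 tbsp × 1/6 ÷ 16 tbsp/cup × 245 g/cup ≈ 12.8 g
bread flour: 275 g × 1/6 ÷ 28.35 g/oz ≈ 1.6 oz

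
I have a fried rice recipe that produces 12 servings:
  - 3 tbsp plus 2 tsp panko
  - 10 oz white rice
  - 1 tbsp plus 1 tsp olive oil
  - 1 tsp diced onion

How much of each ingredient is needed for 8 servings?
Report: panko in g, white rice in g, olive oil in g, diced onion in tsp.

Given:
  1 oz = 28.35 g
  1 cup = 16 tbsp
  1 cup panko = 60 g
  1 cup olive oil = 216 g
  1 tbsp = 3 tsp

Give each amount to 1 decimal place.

Scaling factor: 8/12 = 2/3.
panko: (3 tbsp + 2 tsp = 11/3 tbsp) × 2/3 ÷ 16 tbsp/cup × 60 g/cup ≈ 9.2 g
white rice: 10 oz × 2/3 × 28.35 g/oz = 189.0 g
olive oil: (1 tbsp + 1 tsp = 4/3 tbsp) × 2/3 ÷ 16 tbsp/cup × 216 g/cup = 12.0 g
diced onion: 1 tsp × 2/3 ≈ 0.7 tsp

panko: 9.2 g; white rice: 189.0 g; olive oil: 12.0 g; diced onion: 0.7 tsp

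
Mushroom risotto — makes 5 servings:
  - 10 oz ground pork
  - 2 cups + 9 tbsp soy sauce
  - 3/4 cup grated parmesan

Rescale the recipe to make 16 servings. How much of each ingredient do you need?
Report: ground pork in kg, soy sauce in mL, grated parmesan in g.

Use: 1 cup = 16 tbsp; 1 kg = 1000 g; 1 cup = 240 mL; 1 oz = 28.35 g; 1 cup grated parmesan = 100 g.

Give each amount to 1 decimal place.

ground pork: 0.9 kg; soy sauce: 1968.0 mL; grated parmesan: 240.0 g

Scaling factor: 16/5 = 3.2.
ground pork: 10 oz × 16/5 × 28.35 g/oz ÷ 1000 g/kg ≈ 0.9 kg
soy sauce: (2 cup + 9 tbsp = 2.5625 cup) × 16/5 × 240 mL/cup = 1968.0 mL
grated parmesan: 0.75 cup × 16/5 × 100 g/cup = 240.0 g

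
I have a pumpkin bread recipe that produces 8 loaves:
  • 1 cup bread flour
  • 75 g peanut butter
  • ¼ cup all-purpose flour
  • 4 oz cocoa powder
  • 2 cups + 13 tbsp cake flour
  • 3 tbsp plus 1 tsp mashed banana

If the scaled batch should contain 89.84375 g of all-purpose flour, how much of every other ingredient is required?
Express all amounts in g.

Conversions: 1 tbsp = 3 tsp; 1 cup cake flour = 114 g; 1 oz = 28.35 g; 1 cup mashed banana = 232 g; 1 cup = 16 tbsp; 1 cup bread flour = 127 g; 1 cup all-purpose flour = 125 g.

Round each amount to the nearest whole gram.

bread flour: 365 g; peanut butter: 216 g; cocoa powder: 326 g; cake flour: 922 g; mashed banana: 139 g

The original recipe has 31.25 g of all-purpose flour, so the scaling factor is 89.84375 ÷ 31.25 = 23/8 = 2.875.
bread flour: 1 cup × 23/8 × 127 g/cup ≈ 365 g
peanut butter: 75 g × 23/8 ≈ 216 g
cocoa powder: 4 oz × 23/8 × 28.35 g/oz ≈ 326 g
cake flour: (2 cup + 13 tbsp = 2.8125 cup) × 23/8 × 114 g/cup ≈ 922 g
mashed banana: (3 tbsp + 1 tsp = 10/3 tbsp) × 23/8 ÷ 16 tbsp/cup × 232 g/cup ≈ 139 g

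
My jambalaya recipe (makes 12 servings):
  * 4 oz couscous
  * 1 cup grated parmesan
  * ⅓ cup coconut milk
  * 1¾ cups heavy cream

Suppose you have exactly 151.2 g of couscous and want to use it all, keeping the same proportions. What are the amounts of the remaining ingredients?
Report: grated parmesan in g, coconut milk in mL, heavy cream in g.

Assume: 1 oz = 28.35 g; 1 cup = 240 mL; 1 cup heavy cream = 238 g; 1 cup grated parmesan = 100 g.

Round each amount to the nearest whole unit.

grated parmesan: 133 g; coconut milk: 107 mL; heavy cream: 555 g

The original recipe has 113.4 g of couscous, so the scaling factor is 151.2 ÷ 113.4 = 4/3.
grated parmesan: 1 cup × 4/3 × 100 g/cup ≈ 133 g
coconut milk: 1/3 cup × 4/3 × 240 mL/cup ≈ 107 mL
heavy cream: 1.75 cup × 4/3 × 238 g/cup ≈ 555 g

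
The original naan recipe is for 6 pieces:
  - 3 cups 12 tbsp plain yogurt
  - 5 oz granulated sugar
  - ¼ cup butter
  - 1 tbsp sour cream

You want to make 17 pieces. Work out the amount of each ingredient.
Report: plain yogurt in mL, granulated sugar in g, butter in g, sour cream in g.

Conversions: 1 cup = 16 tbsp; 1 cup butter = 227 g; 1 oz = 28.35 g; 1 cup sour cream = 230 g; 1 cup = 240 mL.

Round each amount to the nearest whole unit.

Scaling factor: 17/6.
plain yogurt: (3 cup + 12 tbsp = 3.75 cup) × 17/6 × 240 mL/cup = 2550 mL
granulated sugar: 5 oz × 17/6 × 28.35 g/oz ≈ 402 g
butter: 0.25 cup × 17/6 × 227 g/cup ≈ 161 g
sour cream: 1 tbsp × 17/6 ÷ 16 tbsp/cup × 230 g/cup ≈ 41 g

plain yogurt: 2550 mL; granulated sugar: 402 g; butter: 161 g; sour cream: 41 g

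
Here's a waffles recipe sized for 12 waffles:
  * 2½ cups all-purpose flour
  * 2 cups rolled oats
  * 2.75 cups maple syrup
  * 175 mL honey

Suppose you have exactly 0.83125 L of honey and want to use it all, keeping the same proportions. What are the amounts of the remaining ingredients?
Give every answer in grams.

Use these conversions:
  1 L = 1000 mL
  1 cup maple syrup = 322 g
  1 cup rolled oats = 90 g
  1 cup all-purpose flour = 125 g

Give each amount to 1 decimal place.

The original recipe has 0.175 L of honey, so the scaling factor is 0.83125 ÷ 0.175 = 19/4 = 4.75.
all-purpose flour: 2.5 cup × 19/4 × 125 g/cup ≈ 1484.4 g
rolled oats: 2 cup × 19/4 × 90 g/cup = 855.0 g
maple syrup: 2.75 cup × 19/4 × 322 g/cup ≈ 4206.1 g

all-purpose flour: 1484.4 g; rolled oats: 855.0 g; maple syrup: 4206.1 g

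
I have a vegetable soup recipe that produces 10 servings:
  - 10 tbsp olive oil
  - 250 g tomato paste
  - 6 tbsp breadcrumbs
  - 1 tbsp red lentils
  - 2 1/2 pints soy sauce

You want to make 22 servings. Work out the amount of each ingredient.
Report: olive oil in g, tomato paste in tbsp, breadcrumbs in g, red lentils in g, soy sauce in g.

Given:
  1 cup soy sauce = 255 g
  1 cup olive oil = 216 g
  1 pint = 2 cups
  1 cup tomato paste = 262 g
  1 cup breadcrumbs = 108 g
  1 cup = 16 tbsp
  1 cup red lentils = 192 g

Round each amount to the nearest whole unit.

Scaling factor: 22/10 = 11/5 = 2.2.
olive oil: 10 tbsp × 11/5 ÷ 16 tbsp/cup × 216 g/cup = 297 g
tomato paste: 250 g × 11/5 ÷ 262 g/cup × 16 tbsp/cup ≈ 34 tbsp
breadcrumbs: 6 tbsp × 11/5 ÷ 16 tbsp/cup × 108 g/cup ≈ 89 g
red lentils: 1 tbsp × 11/5 ÷ 16 tbsp/cup × 192 g/cup ≈ 26 g
soy sauce: 2.5 pint × 11/5 × 2 cup/pint × 255 g/cup = 2805 g

olive oil: 297 g; tomato paste: 34 tbsp; breadcrumbs: 89 g; red lentils: 26 g; soy sauce: 2805 g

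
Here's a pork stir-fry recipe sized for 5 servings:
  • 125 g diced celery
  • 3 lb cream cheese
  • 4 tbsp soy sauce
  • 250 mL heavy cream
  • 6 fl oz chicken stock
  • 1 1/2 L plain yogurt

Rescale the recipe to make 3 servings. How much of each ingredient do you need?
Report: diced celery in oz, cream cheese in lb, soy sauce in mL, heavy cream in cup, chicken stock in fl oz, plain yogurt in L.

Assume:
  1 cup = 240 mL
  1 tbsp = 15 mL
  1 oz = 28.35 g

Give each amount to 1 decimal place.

diced celery: 2.6 oz; cream cheese: 1.8 lb; soy sauce: 36.0 mL; heavy cream: 0.6 cup; chicken stock: 3.6 fl oz; plain yogurt: 0.9 L

Scaling factor: 3/5 = 0.6.
diced celery: 125 g × 3/5 ÷ 28.35 g/oz ≈ 2.6 oz
cream cheese: 3 lb × 3/5 = 1.8 lb
soy sauce: 4 tbsp × 3/5 × 15 mL/tbsp = 36.0 mL
heavy cream: 250 mL × 3/5 ÷ 240 mL/cup ≈ 0.6 cup
chicken stock: 6 fl oz × 3/5 = 3.6 fl oz
plain yogurt: 1.5 L × 3/5 = 0.9 L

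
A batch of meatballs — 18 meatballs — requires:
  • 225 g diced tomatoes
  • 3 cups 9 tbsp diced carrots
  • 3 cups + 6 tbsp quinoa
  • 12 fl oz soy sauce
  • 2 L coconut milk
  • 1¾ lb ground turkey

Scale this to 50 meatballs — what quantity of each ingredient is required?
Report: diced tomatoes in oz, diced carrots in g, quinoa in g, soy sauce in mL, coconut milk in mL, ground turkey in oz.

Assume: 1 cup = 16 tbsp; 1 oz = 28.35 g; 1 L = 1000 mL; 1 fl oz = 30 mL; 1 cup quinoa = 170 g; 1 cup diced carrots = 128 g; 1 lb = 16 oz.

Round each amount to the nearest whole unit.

diced tomatoes: 22 oz; diced carrots: 1267 g; quinoa: 1594 g; soy sauce: 1000 mL; coconut milk: 5556 mL; ground turkey: 78 oz

Scaling factor: 50/18 = 25/9.
diced tomatoes: 225 g × 25/9 ÷ 28.35 g/oz ≈ 22 oz
diced carrots: (3 cup + 9 tbsp = 3.5625 cup) × 25/9 × 128 g/cup ≈ 1267 g
quinoa: (3 cup + 6 tbsp = 3.375 cup) × 25/9 × 170 g/cup ≈ 1594 g
soy sauce: 12 fl oz × 25/9 × 30 mL/fl oz = 1000 mL
coconut milk: 2 L × 25/9 × 1000 mL/L ≈ 5556 mL
ground turkey: 1.75 lb × 25/9 × 16 oz/lb ≈ 78 oz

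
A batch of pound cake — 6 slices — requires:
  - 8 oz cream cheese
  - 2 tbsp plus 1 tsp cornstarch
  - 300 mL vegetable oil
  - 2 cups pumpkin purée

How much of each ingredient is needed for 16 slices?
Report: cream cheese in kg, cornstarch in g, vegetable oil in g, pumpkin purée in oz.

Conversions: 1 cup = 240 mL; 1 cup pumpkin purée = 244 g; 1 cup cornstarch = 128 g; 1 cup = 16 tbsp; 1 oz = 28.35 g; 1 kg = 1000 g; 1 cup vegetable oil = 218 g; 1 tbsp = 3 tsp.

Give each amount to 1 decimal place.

cream cheese: 0.6 kg; cornstarch: 49.8 g; vegetable oil: 726.7 g; pumpkin purée: 45.9 oz

Scaling factor: 16/6 = 8/3.
cream cheese: 8 oz × 8/3 × 28.35 g/oz ÷ 1000 g/kg ≈ 0.6 kg
cornstarch: (2 tbsp + 1 tsp = 7/3 tbsp) × 8/3 ÷ 16 tbsp/cup × 128 g/cup ≈ 49.8 g
vegetable oil: 300 mL × 8/3 ÷ 240 mL/cup × 218 g/cup ≈ 726.7 g
pumpkin purée: 2 cup × 8/3 × 244 g/cup ÷ 28.35 g/oz ≈ 45.9 oz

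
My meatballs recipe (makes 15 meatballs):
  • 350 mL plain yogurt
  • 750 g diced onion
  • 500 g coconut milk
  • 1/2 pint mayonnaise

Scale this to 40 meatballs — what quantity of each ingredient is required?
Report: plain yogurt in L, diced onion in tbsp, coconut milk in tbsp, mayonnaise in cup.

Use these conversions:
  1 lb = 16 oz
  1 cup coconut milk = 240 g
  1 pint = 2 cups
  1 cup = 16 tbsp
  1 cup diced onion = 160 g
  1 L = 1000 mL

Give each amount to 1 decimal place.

plain yogurt: 0.9 L; diced onion: 200.0 tbsp; coconut milk: 88.9 tbsp; mayonnaise: 2.7 cup

Scaling factor: 40/15 = 8/3.
plain yogurt: 350 mL × 8/3 ÷ 1000 mL/L ≈ 0.9 L
diced onion: 750 g × 8/3 ÷ 160 g/cup × 16 tbsp/cup = 200.0 tbsp
coconut milk: 500 g × 8/3 ÷ 240 g/cup × 16 tbsp/cup ≈ 88.9 tbsp
mayonnaise: 0.5 pint × 8/3 × 2 cup/pint ≈ 2.7 cup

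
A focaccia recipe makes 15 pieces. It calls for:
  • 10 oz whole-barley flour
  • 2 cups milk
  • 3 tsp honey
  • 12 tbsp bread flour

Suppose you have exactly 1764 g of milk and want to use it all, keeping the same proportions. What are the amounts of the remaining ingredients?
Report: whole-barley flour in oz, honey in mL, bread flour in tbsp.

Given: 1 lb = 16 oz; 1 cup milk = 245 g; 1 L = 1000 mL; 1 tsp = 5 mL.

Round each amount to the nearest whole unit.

whole-barley flour: 36 oz; honey: 54 mL; bread flour: 43 tbsp

The original recipe has 490 g of milk, so the scaling factor is 1764 ÷ 490 = 18/5 = 3.6.
whole-barley flour: 10 oz × 18/5 = 36 oz
honey: 3 tsp × 18/5 × 5 mL/tsp = 54 mL
bread flour: 12 tbsp × 18/5 ≈ 43 tbsp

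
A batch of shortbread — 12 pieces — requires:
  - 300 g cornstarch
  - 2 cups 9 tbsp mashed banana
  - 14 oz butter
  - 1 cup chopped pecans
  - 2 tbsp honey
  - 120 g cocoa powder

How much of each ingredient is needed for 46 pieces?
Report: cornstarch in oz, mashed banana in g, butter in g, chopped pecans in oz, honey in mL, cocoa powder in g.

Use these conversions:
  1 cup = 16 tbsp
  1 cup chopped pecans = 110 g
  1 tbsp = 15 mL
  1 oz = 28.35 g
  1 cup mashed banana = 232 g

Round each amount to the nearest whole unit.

Scaling factor: 46/12 = 23/6.
cornstarch: 300 g × 23/6 ÷ 28.35 g/oz ≈ 41 oz
mashed banana: (2 cup + 9 tbsp = 2.5625 cup) × 23/6 × 232 g/cup ≈ 2279 g
butter: 14 oz × 23/6 × 28.35 g/oz ≈ 1521 g
chopped pecans: 1 cup × 23/6 × 110 g/cup ÷ 28.35 g/oz ≈ 15 oz
honey: 2 tbsp × 23/6 × 15 mL/tbsp = 115 mL
cocoa powder: 120 g × 23/6 = 460 g

cornstarch: 41 oz; mashed banana: 2279 g; butter: 1521 g; chopped pecans: 15 oz; honey: 115 mL; cocoa powder: 460 g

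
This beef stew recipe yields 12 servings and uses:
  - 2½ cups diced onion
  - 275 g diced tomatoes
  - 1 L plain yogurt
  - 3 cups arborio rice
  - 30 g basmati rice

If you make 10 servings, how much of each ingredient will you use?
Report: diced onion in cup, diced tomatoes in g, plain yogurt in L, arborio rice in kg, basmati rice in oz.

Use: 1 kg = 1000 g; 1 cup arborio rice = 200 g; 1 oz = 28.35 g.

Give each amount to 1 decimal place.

diced onion: 2.1 cup; diced tomatoes: 229.2 g; plain yogurt: 0.8 L; arborio rice: 0.5 kg; basmati rice: 0.9 oz

Scaling factor: 10/12 = 5/6.
diced onion: 2.5 cup × 5/6 ≈ 2.1 cup
diced tomatoes: 275 g × 5/6 ≈ 229.2 g
plain yogurt: 1 L × 5/6 ≈ 0.8 L
arborio rice: 3 cup × 5/6 × 200 g/cup ÷ 1000 g/kg = 0.5 kg
basmati rice: 30 g × 5/6 ÷ 28.35 g/oz ≈ 0.9 oz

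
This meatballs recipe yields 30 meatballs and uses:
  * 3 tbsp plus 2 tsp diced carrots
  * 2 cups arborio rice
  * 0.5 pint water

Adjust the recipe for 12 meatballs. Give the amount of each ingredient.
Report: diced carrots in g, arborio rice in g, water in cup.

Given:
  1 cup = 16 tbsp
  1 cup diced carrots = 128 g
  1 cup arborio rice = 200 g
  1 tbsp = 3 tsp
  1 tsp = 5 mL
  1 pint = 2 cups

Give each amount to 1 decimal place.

Scaling factor: 12/30 = 2/5 = 0.4.
diced carrots: (3 tbsp + 2 tsp = 11/3 tbsp) × 2/5 ÷ 16 tbsp/cup × 128 g/cup ≈ 11.7 g
arborio rice: 2 cup × 2/5 × 200 g/cup = 160.0 g
water: 0.5 pint × 2/5 × 2 cup/pint = 0.4 cup

diced carrots: 11.7 g; arborio rice: 160.0 g; water: 0.4 cup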